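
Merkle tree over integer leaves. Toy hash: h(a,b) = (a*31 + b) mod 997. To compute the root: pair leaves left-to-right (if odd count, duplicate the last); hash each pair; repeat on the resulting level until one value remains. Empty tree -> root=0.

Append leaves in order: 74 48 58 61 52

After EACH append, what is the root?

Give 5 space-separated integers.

Answer: 74 348 680 683 643

Derivation:
After append 74 (leaves=[74]):
  L0: [74]
  root=74
After append 48 (leaves=[74, 48]):
  L0: [74, 48]
  L1: h(74,48)=(74*31+48)%997=348 -> [348]
  root=348
After append 58 (leaves=[74, 48, 58]):
  L0: [74, 48, 58]
  L1: h(74,48)=(74*31+48)%997=348 h(58,58)=(58*31+58)%997=859 -> [348, 859]
  L2: h(348,859)=(348*31+859)%997=680 -> [680]
  root=680
After append 61 (leaves=[74, 48, 58, 61]):
  L0: [74, 48, 58, 61]
  L1: h(74,48)=(74*31+48)%997=348 h(58,61)=(58*31+61)%997=862 -> [348, 862]
  L2: h(348,862)=(348*31+862)%997=683 -> [683]
  root=683
After append 52 (leaves=[74, 48, 58, 61, 52]):
  L0: [74, 48, 58, 61, 52]
  L1: h(74,48)=(74*31+48)%997=348 h(58,61)=(58*31+61)%997=862 h(52,52)=(52*31+52)%997=667 -> [348, 862, 667]
  L2: h(348,862)=(348*31+862)%997=683 h(667,667)=(667*31+667)%997=407 -> [683, 407]
  L3: h(683,407)=(683*31+407)%997=643 -> [643]
  root=643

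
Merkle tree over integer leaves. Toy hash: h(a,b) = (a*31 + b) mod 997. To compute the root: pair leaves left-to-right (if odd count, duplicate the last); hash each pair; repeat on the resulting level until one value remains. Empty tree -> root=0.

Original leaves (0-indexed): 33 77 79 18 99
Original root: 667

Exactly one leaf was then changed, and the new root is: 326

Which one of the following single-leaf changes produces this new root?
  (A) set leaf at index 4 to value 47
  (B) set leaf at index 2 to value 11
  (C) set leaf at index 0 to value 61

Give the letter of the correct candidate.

Original leaves: [33, 77, 79, 18, 99]
Target new root: 326
Try each candidate change and compute the resulting root:
Candidate A: set leaf[4] = 47 -> leaves = [33, 77, 79, 18, 47]
  L0: [33, 77, 79, 18, 47]
  L1: h(33,77)=(33*31+77)%997=103 h(79,18)=(79*31+18)%997=473 h(47,47)=(47*31+47)%997=507 -> [103, 473, 507]
  L2: h(103,473)=(103*31+473)%997=675 h(507,507)=(507*31+507)%997=272 -> [675, 272]
  L3: h(675,272)=(675*31+272)%997=260 -> [260]
  root = 260 != target 326
Candidate B: set leaf[2] = 11 -> leaves = [33, 77, 11, 18, 99]
  L0: [33, 77, 11, 18, 99]
  L1: h(33,77)=(33*31+77)%997=103 h(11,18)=(11*31+18)%997=359 h(99,99)=(99*31+99)%997=177 -> [103, 359, 177]
  L2: h(103,359)=(103*31+359)%997=561 h(177,177)=(177*31+177)%997=679 -> [561, 679]
  L3: h(561,679)=(561*31+679)%997=124 -> [124]
  root = 124 != target 326
Candidate C: set leaf[0] = 61 -> leaves = [61, 77, 79, 18, 99]
  L0: [61, 77, 79, 18, 99]
  L1: h(61,77)=(61*31+77)%997=971 h(79,18)=(79*31+18)%997=473 h(99,99)=(99*31+99)%997=177 -> [971, 473, 177]
  L2: h(971,473)=(971*31+473)%997=664 h(177,177)=(177*31+177)%997=679 -> [664, 679]
  L3: h(664,679)=(664*31+679)%997=326 -> [326]
  root = 326 == target 326  ** MATCH **
Candidate C produces the target root.

Answer: C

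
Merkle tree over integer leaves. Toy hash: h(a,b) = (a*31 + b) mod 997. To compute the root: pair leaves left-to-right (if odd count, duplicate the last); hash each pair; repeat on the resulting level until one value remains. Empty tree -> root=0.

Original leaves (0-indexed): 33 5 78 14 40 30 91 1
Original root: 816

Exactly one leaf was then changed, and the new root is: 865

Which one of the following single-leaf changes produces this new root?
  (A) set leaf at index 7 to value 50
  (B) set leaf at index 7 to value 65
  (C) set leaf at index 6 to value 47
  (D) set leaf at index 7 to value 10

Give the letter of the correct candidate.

Original leaves: [33, 5, 78, 14, 40, 30, 91, 1]
Target new root: 865
Try each candidate change and compute the resulting root:
Candidate A: set leaf[7] = 50 -> leaves = [33, 5, 78, 14, 40, 30, 91, 50]
  L0: [33, 5, 78, 14, 40, 30, 91, 50]
  L1: h(33,5)=(33*31+5)%997=31 h(78,14)=(78*31+14)%997=438 h(40,30)=(40*31+30)%997=273 h(91,50)=(91*31+50)%997=877 -> [31, 438, 273, 877]
  L2: h(31,438)=(31*31+438)%997=402 h(273,877)=(273*31+877)%997=367 -> [402, 367]
  L3: h(402,367)=(402*31+367)%997=865 -> [865]
  root = 865 == target 865  ** MATCH **
Candidate B: set leaf[7] = 65 -> leaves = [33, 5, 78, 14, 40, 30, 91, 65]
  L0: [33, 5, 78, 14, 40, 30, 91, 65]
  L1: h(33,5)=(33*31+5)%997=31 h(78,14)=(78*31+14)%997=438 h(40,30)=(40*31+30)%997=273 h(91,65)=(91*31+65)%997=892 -> [31, 438, 273, 892]
  L2: h(31,438)=(31*31+438)%997=402 h(273,892)=(273*31+892)%997=382 -> [402, 382]
  L3: h(402,382)=(402*31+382)%997=880 -> [880]
  root = 880 != target 865
Candidate C: set leaf[6] = 47 -> leaves = [33, 5, 78, 14, 40, 30, 47, 1]
  L0: [33, 5, 78, 14, 40, 30, 47, 1]
  L1: h(33,5)=(33*31+5)%997=31 h(78,14)=(78*31+14)%997=438 h(40,30)=(40*31+30)%997=273 h(47,1)=(47*31+1)%997=461 -> [31, 438, 273, 461]
  L2: h(31,438)=(31*31+438)%997=402 h(273,461)=(273*31+461)%997=948 -> [402, 948]
  L3: h(402,948)=(402*31+948)%997=449 -> [449]
  root = 449 != target 865
Candidate D: set leaf[7] = 10 -> leaves = [33, 5, 78, 14, 40, 30, 91, 10]
  L0: [33, 5, 78, 14, 40, 30, 91, 10]
  L1: h(33,5)=(33*31+5)%997=31 h(78,14)=(78*31+14)%997=438 h(40,30)=(40*31+30)%997=273 h(91,10)=(91*31+10)%997=837 -> [31, 438, 273, 837]
  L2: h(31,438)=(31*31+438)%997=402 h(273,837)=(273*31+837)%997=327 -> [402, 327]
  L3: h(402,327)=(402*31+327)%997=825 -> [825]
  root = 825 != target 865
Candidate A produces the target root.

Answer: A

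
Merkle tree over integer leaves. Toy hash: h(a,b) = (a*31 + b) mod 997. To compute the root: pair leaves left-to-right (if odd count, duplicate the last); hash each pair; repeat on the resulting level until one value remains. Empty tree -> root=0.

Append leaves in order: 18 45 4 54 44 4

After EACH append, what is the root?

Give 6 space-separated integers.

After append 18 (leaves=[18]):
  L0: [18]
  root=18
After append 45 (leaves=[18, 45]):
  L0: [18, 45]
  L1: h(18,45)=(18*31+45)%997=603 -> [603]
  root=603
After append 4 (leaves=[18, 45, 4]):
  L0: [18, 45, 4]
  L1: h(18,45)=(18*31+45)%997=603 h(4,4)=(4*31+4)%997=128 -> [603, 128]
  L2: h(603,128)=(603*31+128)%997=875 -> [875]
  root=875
After append 54 (leaves=[18, 45, 4, 54]):
  L0: [18, 45, 4, 54]
  L1: h(18,45)=(18*31+45)%997=603 h(4,54)=(4*31+54)%997=178 -> [603, 178]
  L2: h(603,178)=(603*31+178)%997=925 -> [925]
  root=925
After append 44 (leaves=[18, 45, 4, 54, 44]):
  L0: [18, 45, 4, 54, 44]
  L1: h(18,45)=(18*31+45)%997=603 h(4,54)=(4*31+54)%997=178 h(44,44)=(44*31+44)%997=411 -> [603, 178, 411]
  L2: h(603,178)=(603*31+178)%997=925 h(411,411)=(411*31+411)%997=191 -> [925, 191]
  L3: h(925,191)=(925*31+191)%997=950 -> [950]
  root=950
After append 4 (leaves=[18, 45, 4, 54, 44, 4]):
  L0: [18, 45, 4, 54, 44, 4]
  L1: h(18,45)=(18*31+45)%997=603 h(4,54)=(4*31+54)%997=178 h(44,4)=(44*31+4)%997=371 -> [603, 178, 371]
  L2: h(603,178)=(603*31+178)%997=925 h(371,371)=(371*31+371)%997=905 -> [925, 905]
  L3: h(925,905)=(925*31+905)%997=667 -> [667]
  root=667

Answer: 18 603 875 925 950 667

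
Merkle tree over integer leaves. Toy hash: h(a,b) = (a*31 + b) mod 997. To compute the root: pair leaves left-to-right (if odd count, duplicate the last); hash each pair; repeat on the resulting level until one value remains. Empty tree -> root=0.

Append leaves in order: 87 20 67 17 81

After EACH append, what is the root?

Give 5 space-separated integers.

Answer: 87 723 629 579 196

Derivation:
After append 87 (leaves=[87]):
  L0: [87]
  root=87
After append 20 (leaves=[87, 20]):
  L0: [87, 20]
  L1: h(87,20)=(87*31+20)%997=723 -> [723]
  root=723
After append 67 (leaves=[87, 20, 67]):
  L0: [87, 20, 67]
  L1: h(87,20)=(87*31+20)%997=723 h(67,67)=(67*31+67)%997=150 -> [723, 150]
  L2: h(723,150)=(723*31+150)%997=629 -> [629]
  root=629
After append 17 (leaves=[87, 20, 67, 17]):
  L0: [87, 20, 67, 17]
  L1: h(87,20)=(87*31+20)%997=723 h(67,17)=(67*31+17)%997=100 -> [723, 100]
  L2: h(723,100)=(723*31+100)%997=579 -> [579]
  root=579
After append 81 (leaves=[87, 20, 67, 17, 81]):
  L0: [87, 20, 67, 17, 81]
  L1: h(87,20)=(87*31+20)%997=723 h(67,17)=(67*31+17)%997=100 h(81,81)=(81*31+81)%997=598 -> [723, 100, 598]
  L2: h(723,100)=(723*31+100)%997=579 h(598,598)=(598*31+598)%997=193 -> [579, 193]
  L3: h(579,193)=(579*31+193)%997=196 -> [196]
  root=196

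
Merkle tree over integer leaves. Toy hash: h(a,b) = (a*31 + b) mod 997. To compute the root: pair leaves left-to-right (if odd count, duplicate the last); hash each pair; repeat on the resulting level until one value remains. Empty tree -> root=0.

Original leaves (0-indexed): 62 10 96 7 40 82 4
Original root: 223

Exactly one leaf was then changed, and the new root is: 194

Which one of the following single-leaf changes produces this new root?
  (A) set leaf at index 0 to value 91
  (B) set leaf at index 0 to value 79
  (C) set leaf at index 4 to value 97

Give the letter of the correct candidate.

Original leaves: [62, 10, 96, 7, 40, 82, 4]
Target new root: 194
Try each candidate change and compute the resulting root:
Candidate A: set leaf[0] = 91 -> leaves = [91, 10, 96, 7, 40, 82, 4]
  L0: [91, 10, 96, 7, 40, 82, 4]
  L1: h(91,10)=(91*31+10)%997=837 h(96,7)=(96*31+7)%997=989 h(40,82)=(40*31+82)%997=325 h(4,4)=(4*31+4)%997=128 -> [837, 989, 325, 128]
  L2: h(837,989)=(837*31+989)%997=17 h(325,128)=(325*31+128)%997=233 -> [17, 233]
  L3: h(17,233)=(17*31+233)%997=760 -> [760]
  root = 760 != target 194
Candidate B: set leaf[0] = 79 -> leaves = [79, 10, 96, 7, 40, 82, 4]
  L0: [79, 10, 96, 7, 40, 82, 4]
  L1: h(79,10)=(79*31+10)%997=465 h(96,7)=(96*31+7)%997=989 h(40,82)=(40*31+82)%997=325 h(4,4)=(4*31+4)%997=128 -> [465, 989, 325, 128]
  L2: h(465,989)=(465*31+989)%997=449 h(325,128)=(325*31+128)%997=233 -> [449, 233]
  L3: h(449,233)=(449*31+233)%997=194 -> [194]
  root = 194 == target 194  ** MATCH **
Candidate C: set leaf[4] = 97 -> leaves = [62, 10, 96, 7, 97, 82, 4]
  L0: [62, 10, 96, 7, 97, 82, 4]
  L1: h(62,10)=(62*31+10)%997=935 h(96,7)=(96*31+7)%997=989 h(97,82)=(97*31+82)%997=98 h(4,4)=(4*31+4)%997=128 -> [935, 989, 98, 128]
  L2: h(935,989)=(935*31+989)%997=64 h(98,128)=(98*31+128)%997=175 -> [64, 175]
  L3: h(64,175)=(64*31+175)%997=165 -> [165]
  root = 165 != target 194
Candidate B produces the target root.

Answer: B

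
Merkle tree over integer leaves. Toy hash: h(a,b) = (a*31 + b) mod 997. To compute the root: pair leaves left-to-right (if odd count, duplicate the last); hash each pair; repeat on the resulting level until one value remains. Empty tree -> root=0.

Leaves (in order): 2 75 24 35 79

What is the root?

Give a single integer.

L0: [2, 75, 24, 35, 79]
L1: h(2,75)=(2*31+75)%997=137 h(24,35)=(24*31+35)%997=779 h(79,79)=(79*31+79)%997=534 -> [137, 779, 534]
L2: h(137,779)=(137*31+779)%997=41 h(534,534)=(534*31+534)%997=139 -> [41, 139]
L3: h(41,139)=(41*31+139)%997=413 -> [413]

Answer: 413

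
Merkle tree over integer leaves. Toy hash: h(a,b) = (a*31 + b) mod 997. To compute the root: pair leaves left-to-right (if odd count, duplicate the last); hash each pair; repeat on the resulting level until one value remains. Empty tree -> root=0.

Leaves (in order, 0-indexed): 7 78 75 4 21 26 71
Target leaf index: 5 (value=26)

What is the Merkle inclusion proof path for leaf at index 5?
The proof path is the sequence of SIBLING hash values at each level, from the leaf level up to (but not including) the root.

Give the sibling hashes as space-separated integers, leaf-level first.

L0 (leaves): [7, 78, 75, 4, 21, 26, 71], target index=5
L1: h(7,78)=(7*31+78)%997=295 [pair 0] h(75,4)=(75*31+4)%997=335 [pair 1] h(21,26)=(21*31+26)%997=677 [pair 2] h(71,71)=(71*31+71)%997=278 [pair 3] -> [295, 335, 677, 278]
  Sibling for proof at L0: 21
L2: h(295,335)=(295*31+335)%997=507 [pair 0] h(677,278)=(677*31+278)%997=328 [pair 1] -> [507, 328]
  Sibling for proof at L1: 278
L3: h(507,328)=(507*31+328)%997=93 [pair 0] -> [93]
  Sibling for proof at L2: 507
Root: 93
Proof path (sibling hashes from leaf to root): [21, 278, 507]

Answer: 21 278 507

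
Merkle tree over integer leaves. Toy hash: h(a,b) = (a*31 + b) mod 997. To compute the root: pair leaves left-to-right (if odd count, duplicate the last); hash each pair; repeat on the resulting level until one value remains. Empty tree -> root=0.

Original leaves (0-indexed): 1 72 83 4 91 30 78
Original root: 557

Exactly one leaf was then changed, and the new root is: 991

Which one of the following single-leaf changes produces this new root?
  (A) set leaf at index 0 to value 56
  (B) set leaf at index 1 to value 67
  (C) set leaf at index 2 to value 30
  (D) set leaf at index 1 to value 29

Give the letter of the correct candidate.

Answer: A

Derivation:
Original leaves: [1, 72, 83, 4, 91, 30, 78]
Target new root: 991
Try each candidate change and compute the resulting root:
Candidate A: set leaf[0] = 56 -> leaves = [56, 72, 83, 4, 91, 30, 78]
  L0: [56, 72, 83, 4, 91, 30, 78]
  L1: h(56,72)=(56*31+72)%997=811 h(83,4)=(83*31+4)%997=583 h(91,30)=(91*31+30)%997=857 h(78,78)=(78*31+78)%997=502 -> [811, 583, 857, 502]
  L2: h(811,583)=(811*31+583)%997=799 h(857,502)=(857*31+502)%997=150 -> [799, 150]
  L3: h(799,150)=(799*31+150)%997=991 -> [991]
  root = 991 == target 991  ** MATCH **
Candidate B: set leaf[1] = 67 -> leaves = [1, 67, 83, 4, 91, 30, 78]
  L0: [1, 67, 83, 4, 91, 30, 78]
  L1: h(1,67)=(1*31+67)%997=98 h(83,4)=(83*31+4)%997=583 h(91,30)=(91*31+30)%997=857 h(78,78)=(78*31+78)%997=502 -> [98, 583, 857, 502]
  L2: h(98,583)=(98*31+583)%997=630 h(857,502)=(857*31+502)%997=150 -> [630, 150]
  L3: h(630,150)=(630*31+150)%997=737 -> [737]
  root = 737 != target 991
Candidate C: set leaf[2] = 30 -> leaves = [1, 72, 30, 4, 91, 30, 78]
  L0: [1, 72, 30, 4, 91, 30, 78]
  L1: h(1,72)=(1*31+72)%997=103 h(30,4)=(30*31+4)%997=934 h(91,30)=(91*31+30)%997=857 h(78,78)=(78*31+78)%997=502 -> [103, 934, 857, 502]
  L2: h(103,934)=(103*31+934)%997=139 h(857,502)=(857*31+502)%997=150 -> [139, 150]
  L3: h(139,150)=(139*31+150)%997=471 -> [471]
  root = 471 != target 991
Candidate D: set leaf[1] = 29 -> leaves = [1, 29, 83, 4, 91, 30, 78]
  L0: [1, 29, 83, 4, 91, 30, 78]
  L1: h(1,29)=(1*31+29)%997=60 h(83,4)=(83*31+4)%997=583 h(91,30)=(91*31+30)%997=857 h(78,78)=(78*31+78)%997=502 -> [60, 583, 857, 502]
  L2: h(60,583)=(60*31+583)%997=449 h(857,502)=(857*31+502)%997=150 -> [449, 150]
  L3: h(449,150)=(449*31+150)%997=111 -> [111]
  root = 111 != target 991
Candidate A produces the target root.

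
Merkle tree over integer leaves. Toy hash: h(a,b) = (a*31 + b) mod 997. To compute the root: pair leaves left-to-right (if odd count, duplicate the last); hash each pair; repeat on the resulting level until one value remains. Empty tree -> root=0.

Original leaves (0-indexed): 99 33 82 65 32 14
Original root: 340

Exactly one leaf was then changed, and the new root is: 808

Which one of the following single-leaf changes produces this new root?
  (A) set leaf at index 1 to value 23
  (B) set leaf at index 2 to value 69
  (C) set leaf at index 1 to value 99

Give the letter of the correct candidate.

Original leaves: [99, 33, 82, 65, 32, 14]
Target new root: 808
Try each candidate change and compute the resulting root:
Candidate A: set leaf[1] = 23 -> leaves = [99, 23, 82, 65, 32, 14]
  L0: [99, 23, 82, 65, 32, 14]
  L1: h(99,23)=(99*31+23)%997=101 h(82,65)=(82*31+65)%997=613 h(32,14)=(32*31+14)%997=9 -> [101, 613, 9]
  L2: h(101,613)=(101*31+613)%997=753 h(9,9)=(9*31+9)%997=288 -> [753, 288]
  L3: h(753,288)=(753*31+288)%997=700 -> [700]
  root = 700 != target 808
Candidate B: set leaf[2] = 69 -> leaves = [99, 33, 69, 65, 32, 14]
  L0: [99, 33, 69, 65, 32, 14]
  L1: h(99,33)=(99*31+33)%997=111 h(69,65)=(69*31+65)%997=210 h(32,14)=(32*31+14)%997=9 -> [111, 210, 9]
  L2: h(111,210)=(111*31+210)%997=660 h(9,9)=(9*31+9)%997=288 -> [660, 288]
  L3: h(660,288)=(660*31+288)%997=808 -> [808]
  root = 808 == target 808  ** MATCH **
Candidate C: set leaf[1] = 99 -> leaves = [99, 99, 82, 65, 32, 14]
  L0: [99, 99, 82, 65, 32, 14]
  L1: h(99,99)=(99*31+99)%997=177 h(82,65)=(82*31+65)%997=613 h(32,14)=(32*31+14)%997=9 -> [177, 613, 9]
  L2: h(177,613)=(177*31+613)%997=118 h(9,9)=(9*31+9)%997=288 -> [118, 288]
  L3: h(118,288)=(118*31+288)%997=955 -> [955]
  root = 955 != target 808
Candidate B produces the target root.

Answer: B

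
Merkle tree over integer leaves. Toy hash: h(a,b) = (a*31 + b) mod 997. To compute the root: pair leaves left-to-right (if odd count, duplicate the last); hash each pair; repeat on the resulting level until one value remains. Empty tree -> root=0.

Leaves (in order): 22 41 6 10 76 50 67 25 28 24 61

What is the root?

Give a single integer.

Answer: 286

Derivation:
L0: [22, 41, 6, 10, 76, 50, 67, 25, 28, 24, 61]
L1: h(22,41)=(22*31+41)%997=723 h(6,10)=(6*31+10)%997=196 h(76,50)=(76*31+50)%997=412 h(67,25)=(67*31+25)%997=108 h(28,24)=(28*31+24)%997=892 h(61,61)=(61*31+61)%997=955 -> [723, 196, 412, 108, 892, 955]
L2: h(723,196)=(723*31+196)%997=675 h(412,108)=(412*31+108)%997=916 h(892,955)=(892*31+955)%997=691 -> [675, 916, 691]
L3: h(675,916)=(675*31+916)%997=904 h(691,691)=(691*31+691)%997=178 -> [904, 178]
L4: h(904,178)=(904*31+178)%997=286 -> [286]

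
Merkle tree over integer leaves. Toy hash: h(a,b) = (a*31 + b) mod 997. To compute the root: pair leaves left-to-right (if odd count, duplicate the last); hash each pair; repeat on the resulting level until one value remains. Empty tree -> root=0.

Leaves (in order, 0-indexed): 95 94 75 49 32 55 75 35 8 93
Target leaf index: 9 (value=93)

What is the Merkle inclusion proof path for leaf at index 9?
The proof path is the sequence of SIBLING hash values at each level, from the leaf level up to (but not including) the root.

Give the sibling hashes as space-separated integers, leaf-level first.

Answer: 8 341 942 4

Derivation:
L0 (leaves): [95, 94, 75, 49, 32, 55, 75, 35, 8, 93], target index=9
L1: h(95,94)=(95*31+94)%997=48 [pair 0] h(75,49)=(75*31+49)%997=380 [pair 1] h(32,55)=(32*31+55)%997=50 [pair 2] h(75,35)=(75*31+35)%997=366 [pair 3] h(8,93)=(8*31+93)%997=341 [pair 4] -> [48, 380, 50, 366, 341]
  Sibling for proof at L0: 8
L2: h(48,380)=(48*31+380)%997=871 [pair 0] h(50,366)=(50*31+366)%997=919 [pair 1] h(341,341)=(341*31+341)%997=942 [pair 2] -> [871, 919, 942]
  Sibling for proof at L1: 341
L3: h(871,919)=(871*31+919)%997=4 [pair 0] h(942,942)=(942*31+942)%997=234 [pair 1] -> [4, 234]
  Sibling for proof at L2: 942
L4: h(4,234)=(4*31+234)%997=358 [pair 0] -> [358]
  Sibling for proof at L3: 4
Root: 358
Proof path (sibling hashes from leaf to root): [8, 341, 942, 4]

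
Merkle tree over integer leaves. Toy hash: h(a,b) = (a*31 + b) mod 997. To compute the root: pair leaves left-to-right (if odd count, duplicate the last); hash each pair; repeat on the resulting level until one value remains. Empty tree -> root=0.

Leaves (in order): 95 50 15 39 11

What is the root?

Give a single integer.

Answer: 822

Derivation:
L0: [95, 50, 15, 39, 11]
L1: h(95,50)=(95*31+50)%997=4 h(15,39)=(15*31+39)%997=504 h(11,11)=(11*31+11)%997=352 -> [4, 504, 352]
L2: h(4,504)=(4*31+504)%997=628 h(352,352)=(352*31+352)%997=297 -> [628, 297]
L3: h(628,297)=(628*31+297)%997=822 -> [822]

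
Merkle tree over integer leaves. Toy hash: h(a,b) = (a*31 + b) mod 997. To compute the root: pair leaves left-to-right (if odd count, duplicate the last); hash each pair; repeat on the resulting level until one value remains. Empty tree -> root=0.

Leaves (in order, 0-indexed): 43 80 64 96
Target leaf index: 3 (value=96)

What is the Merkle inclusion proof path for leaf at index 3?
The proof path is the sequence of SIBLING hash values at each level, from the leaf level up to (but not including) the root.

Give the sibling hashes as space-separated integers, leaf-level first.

L0 (leaves): [43, 80, 64, 96], target index=3
L1: h(43,80)=(43*31+80)%997=416 [pair 0] h(64,96)=(64*31+96)%997=86 [pair 1] -> [416, 86]
  Sibling for proof at L0: 64
L2: h(416,86)=(416*31+86)%997=21 [pair 0] -> [21]
  Sibling for proof at L1: 416
Root: 21
Proof path (sibling hashes from leaf to root): [64, 416]

Answer: 64 416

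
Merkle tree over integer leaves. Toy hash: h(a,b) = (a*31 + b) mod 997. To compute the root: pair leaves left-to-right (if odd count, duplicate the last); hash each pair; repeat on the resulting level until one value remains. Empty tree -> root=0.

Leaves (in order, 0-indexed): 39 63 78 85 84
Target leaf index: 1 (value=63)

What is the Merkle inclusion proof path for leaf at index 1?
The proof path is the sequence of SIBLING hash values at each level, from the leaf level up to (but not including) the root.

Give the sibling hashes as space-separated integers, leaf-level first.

Answer: 39 509 274

Derivation:
L0 (leaves): [39, 63, 78, 85, 84], target index=1
L1: h(39,63)=(39*31+63)%997=275 [pair 0] h(78,85)=(78*31+85)%997=509 [pair 1] h(84,84)=(84*31+84)%997=694 [pair 2] -> [275, 509, 694]
  Sibling for proof at L0: 39
L2: h(275,509)=(275*31+509)%997=61 [pair 0] h(694,694)=(694*31+694)%997=274 [pair 1] -> [61, 274]
  Sibling for proof at L1: 509
L3: h(61,274)=(61*31+274)%997=171 [pair 0] -> [171]
  Sibling for proof at L2: 274
Root: 171
Proof path (sibling hashes from leaf to root): [39, 509, 274]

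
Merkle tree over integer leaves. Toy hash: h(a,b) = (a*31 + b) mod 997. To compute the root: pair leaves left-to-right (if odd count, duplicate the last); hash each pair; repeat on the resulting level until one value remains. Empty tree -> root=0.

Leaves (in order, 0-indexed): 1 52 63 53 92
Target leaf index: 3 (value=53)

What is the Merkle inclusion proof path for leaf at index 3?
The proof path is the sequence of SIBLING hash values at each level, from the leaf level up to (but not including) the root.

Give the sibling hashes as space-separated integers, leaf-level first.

L0 (leaves): [1, 52, 63, 53, 92], target index=3
L1: h(1,52)=(1*31+52)%997=83 [pair 0] h(63,53)=(63*31+53)%997=12 [pair 1] h(92,92)=(92*31+92)%997=950 [pair 2] -> [83, 12, 950]
  Sibling for proof at L0: 63
L2: h(83,12)=(83*31+12)%997=591 [pair 0] h(950,950)=(950*31+950)%997=490 [pair 1] -> [591, 490]
  Sibling for proof at L1: 83
L3: h(591,490)=(591*31+490)%997=865 [pair 0] -> [865]
  Sibling for proof at L2: 490
Root: 865
Proof path (sibling hashes from leaf to root): [63, 83, 490]

Answer: 63 83 490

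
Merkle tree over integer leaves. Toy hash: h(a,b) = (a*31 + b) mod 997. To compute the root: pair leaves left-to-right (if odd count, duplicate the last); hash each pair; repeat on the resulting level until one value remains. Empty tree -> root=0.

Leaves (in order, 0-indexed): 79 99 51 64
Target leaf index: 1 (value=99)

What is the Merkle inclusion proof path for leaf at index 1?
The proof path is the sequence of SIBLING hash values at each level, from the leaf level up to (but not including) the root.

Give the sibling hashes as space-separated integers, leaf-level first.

L0 (leaves): [79, 99, 51, 64], target index=1
L1: h(79,99)=(79*31+99)%997=554 [pair 0] h(51,64)=(51*31+64)%997=648 [pair 1] -> [554, 648]
  Sibling for proof at L0: 79
L2: h(554,648)=(554*31+648)%997=873 [pair 0] -> [873]
  Sibling for proof at L1: 648
Root: 873
Proof path (sibling hashes from leaf to root): [79, 648]

Answer: 79 648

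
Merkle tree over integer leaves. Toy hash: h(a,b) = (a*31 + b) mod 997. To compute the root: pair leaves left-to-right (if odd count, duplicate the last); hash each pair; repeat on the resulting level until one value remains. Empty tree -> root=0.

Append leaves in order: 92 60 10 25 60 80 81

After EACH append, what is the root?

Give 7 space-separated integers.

After append 92 (leaves=[92]):
  L0: [92]
  root=92
After append 60 (leaves=[92, 60]):
  L0: [92, 60]
  L1: h(92,60)=(92*31+60)%997=918 -> [918]
  root=918
After append 10 (leaves=[92, 60, 10]):
  L0: [92, 60, 10]
  L1: h(92,60)=(92*31+60)%997=918 h(10,10)=(10*31+10)%997=320 -> [918, 320]
  L2: h(918,320)=(918*31+320)%997=862 -> [862]
  root=862
After append 25 (leaves=[92, 60, 10, 25]):
  L0: [92, 60, 10, 25]
  L1: h(92,60)=(92*31+60)%997=918 h(10,25)=(10*31+25)%997=335 -> [918, 335]
  L2: h(918,335)=(918*31+335)%997=877 -> [877]
  root=877
After append 60 (leaves=[92, 60, 10, 25, 60]):
  L0: [92, 60, 10, 25, 60]
  L1: h(92,60)=(92*31+60)%997=918 h(10,25)=(10*31+25)%997=335 h(60,60)=(60*31+60)%997=923 -> [918, 335, 923]
  L2: h(918,335)=(918*31+335)%997=877 h(923,923)=(923*31+923)%997=623 -> [877, 623]
  L3: h(877,623)=(877*31+623)%997=891 -> [891]
  root=891
After append 80 (leaves=[92, 60, 10, 25, 60, 80]):
  L0: [92, 60, 10, 25, 60, 80]
  L1: h(92,60)=(92*31+60)%997=918 h(10,25)=(10*31+25)%997=335 h(60,80)=(60*31+80)%997=943 -> [918, 335, 943]
  L2: h(918,335)=(918*31+335)%997=877 h(943,943)=(943*31+943)%997=266 -> [877, 266]
  L3: h(877,266)=(877*31+266)%997=534 -> [534]
  root=534
After append 81 (leaves=[92, 60, 10, 25, 60, 80, 81]):
  L0: [92, 60, 10, 25, 60, 80, 81]
  L1: h(92,60)=(92*31+60)%997=918 h(10,25)=(10*31+25)%997=335 h(60,80)=(60*31+80)%997=943 h(81,81)=(81*31+81)%997=598 -> [918, 335, 943, 598]
  L2: h(918,335)=(918*31+335)%997=877 h(943,598)=(943*31+598)%997=918 -> [877, 918]
  L3: h(877,918)=(877*31+918)%997=189 -> [189]
  root=189

Answer: 92 918 862 877 891 534 189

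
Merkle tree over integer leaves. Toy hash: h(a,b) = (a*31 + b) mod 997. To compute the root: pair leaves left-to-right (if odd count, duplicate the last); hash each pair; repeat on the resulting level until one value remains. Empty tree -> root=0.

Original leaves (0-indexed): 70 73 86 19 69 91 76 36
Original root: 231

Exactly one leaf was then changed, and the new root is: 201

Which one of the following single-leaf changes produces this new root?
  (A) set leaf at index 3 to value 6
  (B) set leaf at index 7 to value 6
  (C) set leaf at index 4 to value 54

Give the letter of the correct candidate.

Original leaves: [70, 73, 86, 19, 69, 91, 76, 36]
Target new root: 201
Try each candidate change and compute the resulting root:
Candidate A: set leaf[3] = 6 -> leaves = [70, 73, 86, 6, 69, 91, 76, 36]
  L0: [70, 73, 86, 6, 69, 91, 76, 36]
  L1: h(70,73)=(70*31+73)%997=249 h(86,6)=(86*31+6)%997=678 h(69,91)=(69*31+91)%997=236 h(76,36)=(76*31+36)%997=398 -> [249, 678, 236, 398]
  L2: h(249,678)=(249*31+678)%997=421 h(236,398)=(236*31+398)%997=735 -> [421, 735]
  L3: h(421,735)=(421*31+735)%997=825 -> [825]
  root = 825 != target 201
Candidate B: set leaf[7] = 6 -> leaves = [70, 73, 86, 19, 69, 91, 76, 6]
  L0: [70, 73, 86, 19, 69, 91, 76, 6]
  L1: h(70,73)=(70*31+73)%997=249 h(86,19)=(86*31+19)%997=691 h(69,91)=(69*31+91)%997=236 h(76,6)=(76*31+6)%997=368 -> [249, 691, 236, 368]
  L2: h(249,691)=(249*31+691)%997=434 h(236,368)=(236*31+368)%997=705 -> [434, 705]
  L3: h(434,705)=(434*31+705)%997=201 -> [201]
  root = 201 == target 201  ** MATCH **
Candidate C: set leaf[4] = 54 -> leaves = [70, 73, 86, 19, 54, 91, 76, 36]
  L0: [70, 73, 86, 19, 54, 91, 76, 36]
  L1: h(70,73)=(70*31+73)%997=249 h(86,19)=(86*31+19)%997=691 h(54,91)=(54*31+91)%997=768 h(76,36)=(76*31+36)%997=398 -> [249, 691, 768, 398]
  L2: h(249,691)=(249*31+691)%997=434 h(768,398)=(768*31+398)%997=278 -> [434, 278]
  L3: h(434,278)=(434*31+278)%997=771 -> [771]
  root = 771 != target 201
Candidate B produces the target root.

Answer: B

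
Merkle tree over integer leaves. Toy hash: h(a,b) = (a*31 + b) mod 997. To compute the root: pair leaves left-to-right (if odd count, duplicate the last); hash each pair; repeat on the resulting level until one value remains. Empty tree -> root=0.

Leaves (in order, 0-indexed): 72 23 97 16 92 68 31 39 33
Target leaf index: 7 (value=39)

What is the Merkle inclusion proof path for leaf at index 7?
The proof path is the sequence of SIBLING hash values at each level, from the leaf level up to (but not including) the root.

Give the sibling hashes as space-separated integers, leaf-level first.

Answer: 31 926 147 596

Derivation:
L0 (leaves): [72, 23, 97, 16, 92, 68, 31, 39, 33], target index=7
L1: h(72,23)=(72*31+23)%997=261 [pair 0] h(97,16)=(97*31+16)%997=32 [pair 1] h(92,68)=(92*31+68)%997=926 [pair 2] h(31,39)=(31*31+39)%997=3 [pair 3] h(33,33)=(33*31+33)%997=59 [pair 4] -> [261, 32, 926, 3, 59]
  Sibling for proof at L0: 31
L2: h(261,32)=(261*31+32)%997=147 [pair 0] h(926,3)=(926*31+3)%997=793 [pair 1] h(59,59)=(59*31+59)%997=891 [pair 2] -> [147, 793, 891]
  Sibling for proof at L1: 926
L3: h(147,793)=(147*31+793)%997=365 [pair 0] h(891,891)=(891*31+891)%997=596 [pair 1] -> [365, 596]
  Sibling for proof at L2: 147
L4: h(365,596)=(365*31+596)%997=944 [pair 0] -> [944]
  Sibling for proof at L3: 596
Root: 944
Proof path (sibling hashes from leaf to root): [31, 926, 147, 596]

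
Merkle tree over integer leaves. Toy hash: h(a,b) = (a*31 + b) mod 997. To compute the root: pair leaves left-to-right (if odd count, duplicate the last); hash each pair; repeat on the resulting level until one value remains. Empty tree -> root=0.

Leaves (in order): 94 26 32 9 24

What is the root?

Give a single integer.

L0: [94, 26, 32, 9, 24]
L1: h(94,26)=(94*31+26)%997=946 h(32,9)=(32*31+9)%997=4 h(24,24)=(24*31+24)%997=768 -> [946, 4, 768]
L2: h(946,4)=(946*31+4)%997=417 h(768,768)=(768*31+768)%997=648 -> [417, 648]
L3: h(417,648)=(417*31+648)%997=614 -> [614]

Answer: 614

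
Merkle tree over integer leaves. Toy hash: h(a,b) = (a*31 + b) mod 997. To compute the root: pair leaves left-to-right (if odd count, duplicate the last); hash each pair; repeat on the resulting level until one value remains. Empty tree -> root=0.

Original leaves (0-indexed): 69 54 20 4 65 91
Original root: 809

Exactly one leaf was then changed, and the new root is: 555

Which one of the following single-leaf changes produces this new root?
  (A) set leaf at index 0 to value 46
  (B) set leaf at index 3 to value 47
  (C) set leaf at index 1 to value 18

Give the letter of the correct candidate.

Answer: A

Derivation:
Original leaves: [69, 54, 20, 4, 65, 91]
Target new root: 555
Try each candidate change and compute the resulting root:
Candidate A: set leaf[0] = 46 -> leaves = [46, 54, 20, 4, 65, 91]
  L0: [46, 54, 20, 4, 65, 91]
  L1: h(46,54)=(46*31+54)%997=483 h(20,4)=(20*31+4)%997=624 h(65,91)=(65*31+91)%997=112 -> [483, 624, 112]
  L2: h(483,624)=(483*31+624)%997=642 h(112,112)=(112*31+112)%997=593 -> [642, 593]
  L3: h(642,593)=(642*31+593)%997=555 -> [555]
  root = 555 == target 555  ** MATCH **
Candidate B: set leaf[3] = 47 -> leaves = [69, 54, 20, 47, 65, 91]
  L0: [69, 54, 20, 47, 65, 91]
  L1: h(69,54)=(69*31+54)%997=199 h(20,47)=(20*31+47)%997=667 h(65,91)=(65*31+91)%997=112 -> [199, 667, 112]
  L2: h(199,667)=(199*31+667)%997=854 h(112,112)=(112*31+112)%997=593 -> [854, 593]
  L3: h(854,593)=(854*31+593)%997=148 -> [148]
  root = 148 != target 555
Candidate C: set leaf[1] = 18 -> leaves = [69, 18, 20, 4, 65, 91]
  L0: [69, 18, 20, 4, 65, 91]
  L1: h(69,18)=(69*31+18)%997=163 h(20,4)=(20*31+4)%997=624 h(65,91)=(65*31+91)%997=112 -> [163, 624, 112]
  L2: h(163,624)=(163*31+624)%997=692 h(112,112)=(112*31+112)%997=593 -> [692, 593]
  L3: h(692,593)=(692*31+593)%997=111 -> [111]
  root = 111 != target 555
Candidate A produces the target root.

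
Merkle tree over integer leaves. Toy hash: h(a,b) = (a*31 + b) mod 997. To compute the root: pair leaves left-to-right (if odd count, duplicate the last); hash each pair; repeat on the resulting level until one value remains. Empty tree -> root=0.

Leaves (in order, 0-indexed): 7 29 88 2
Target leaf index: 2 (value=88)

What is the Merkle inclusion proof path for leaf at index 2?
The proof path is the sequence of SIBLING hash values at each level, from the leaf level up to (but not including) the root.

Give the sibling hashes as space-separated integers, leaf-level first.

L0 (leaves): [7, 29, 88, 2], target index=2
L1: h(7,29)=(7*31+29)%997=246 [pair 0] h(88,2)=(88*31+2)%997=736 [pair 1] -> [246, 736]
  Sibling for proof at L0: 2
L2: h(246,736)=(246*31+736)%997=386 [pair 0] -> [386]
  Sibling for proof at L1: 246
Root: 386
Proof path (sibling hashes from leaf to root): [2, 246]

Answer: 2 246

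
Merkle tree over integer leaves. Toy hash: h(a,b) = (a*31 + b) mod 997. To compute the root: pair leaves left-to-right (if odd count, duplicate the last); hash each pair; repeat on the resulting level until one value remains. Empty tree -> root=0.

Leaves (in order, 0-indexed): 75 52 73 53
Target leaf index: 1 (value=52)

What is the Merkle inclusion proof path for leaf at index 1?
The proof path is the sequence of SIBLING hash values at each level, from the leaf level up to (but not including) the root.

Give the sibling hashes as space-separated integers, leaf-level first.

L0 (leaves): [75, 52, 73, 53], target index=1
L1: h(75,52)=(75*31+52)%997=383 [pair 0] h(73,53)=(73*31+53)%997=322 [pair 1] -> [383, 322]
  Sibling for proof at L0: 75
L2: h(383,322)=(383*31+322)%997=231 [pair 0] -> [231]
  Sibling for proof at L1: 322
Root: 231
Proof path (sibling hashes from leaf to root): [75, 322]

Answer: 75 322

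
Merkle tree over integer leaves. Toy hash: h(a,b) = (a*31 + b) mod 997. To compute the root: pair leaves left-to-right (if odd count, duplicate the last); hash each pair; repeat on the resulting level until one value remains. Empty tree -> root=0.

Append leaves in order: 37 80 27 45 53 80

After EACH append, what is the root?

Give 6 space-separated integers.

After append 37 (leaves=[37]):
  L0: [37]
  root=37
After append 80 (leaves=[37, 80]):
  L0: [37, 80]
  L1: h(37,80)=(37*31+80)%997=230 -> [230]
  root=230
After append 27 (leaves=[37, 80, 27]):
  L0: [37, 80, 27]
  L1: h(37,80)=(37*31+80)%997=230 h(27,27)=(27*31+27)%997=864 -> [230, 864]
  L2: h(230,864)=(230*31+864)%997=18 -> [18]
  root=18
After append 45 (leaves=[37, 80, 27, 45]):
  L0: [37, 80, 27, 45]
  L1: h(37,80)=(37*31+80)%997=230 h(27,45)=(27*31+45)%997=882 -> [230, 882]
  L2: h(230,882)=(230*31+882)%997=36 -> [36]
  root=36
After append 53 (leaves=[37, 80, 27, 45, 53]):
  L0: [37, 80, 27, 45, 53]
  L1: h(37,80)=(37*31+80)%997=230 h(27,45)=(27*31+45)%997=882 h(53,53)=(53*31+53)%997=699 -> [230, 882, 699]
  L2: h(230,882)=(230*31+882)%997=36 h(699,699)=(699*31+699)%997=434 -> [36, 434]
  L3: h(36,434)=(36*31+434)%997=553 -> [553]
  root=553
After append 80 (leaves=[37, 80, 27, 45, 53, 80]):
  L0: [37, 80, 27, 45, 53, 80]
  L1: h(37,80)=(37*31+80)%997=230 h(27,45)=(27*31+45)%997=882 h(53,80)=(53*31+80)%997=726 -> [230, 882, 726]
  L2: h(230,882)=(230*31+882)%997=36 h(726,726)=(726*31+726)%997=301 -> [36, 301]
  L3: h(36,301)=(36*31+301)%997=420 -> [420]
  root=420

Answer: 37 230 18 36 553 420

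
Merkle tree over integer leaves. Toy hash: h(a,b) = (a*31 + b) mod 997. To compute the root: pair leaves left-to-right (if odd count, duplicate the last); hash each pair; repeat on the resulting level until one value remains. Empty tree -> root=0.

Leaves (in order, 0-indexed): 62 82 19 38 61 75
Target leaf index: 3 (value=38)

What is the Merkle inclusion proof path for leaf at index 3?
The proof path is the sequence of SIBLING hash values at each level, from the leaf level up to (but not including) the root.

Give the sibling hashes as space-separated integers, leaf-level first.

Answer: 19 10 101

Derivation:
L0 (leaves): [62, 82, 19, 38, 61, 75], target index=3
L1: h(62,82)=(62*31+82)%997=10 [pair 0] h(19,38)=(19*31+38)%997=627 [pair 1] h(61,75)=(61*31+75)%997=969 [pair 2] -> [10, 627, 969]
  Sibling for proof at L0: 19
L2: h(10,627)=(10*31+627)%997=937 [pair 0] h(969,969)=(969*31+969)%997=101 [pair 1] -> [937, 101]
  Sibling for proof at L1: 10
L3: h(937,101)=(937*31+101)%997=235 [pair 0] -> [235]
  Sibling for proof at L2: 101
Root: 235
Proof path (sibling hashes from leaf to root): [19, 10, 101]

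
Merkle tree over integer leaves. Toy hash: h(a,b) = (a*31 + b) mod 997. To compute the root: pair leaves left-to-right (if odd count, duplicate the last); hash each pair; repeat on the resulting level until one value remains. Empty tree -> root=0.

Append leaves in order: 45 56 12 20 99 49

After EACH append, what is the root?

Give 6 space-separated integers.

Answer: 45 454 500 508 475 869

Derivation:
After append 45 (leaves=[45]):
  L0: [45]
  root=45
After append 56 (leaves=[45, 56]):
  L0: [45, 56]
  L1: h(45,56)=(45*31+56)%997=454 -> [454]
  root=454
After append 12 (leaves=[45, 56, 12]):
  L0: [45, 56, 12]
  L1: h(45,56)=(45*31+56)%997=454 h(12,12)=(12*31+12)%997=384 -> [454, 384]
  L2: h(454,384)=(454*31+384)%997=500 -> [500]
  root=500
After append 20 (leaves=[45, 56, 12, 20]):
  L0: [45, 56, 12, 20]
  L1: h(45,56)=(45*31+56)%997=454 h(12,20)=(12*31+20)%997=392 -> [454, 392]
  L2: h(454,392)=(454*31+392)%997=508 -> [508]
  root=508
After append 99 (leaves=[45, 56, 12, 20, 99]):
  L0: [45, 56, 12, 20, 99]
  L1: h(45,56)=(45*31+56)%997=454 h(12,20)=(12*31+20)%997=392 h(99,99)=(99*31+99)%997=177 -> [454, 392, 177]
  L2: h(454,392)=(454*31+392)%997=508 h(177,177)=(177*31+177)%997=679 -> [508, 679]
  L3: h(508,679)=(508*31+679)%997=475 -> [475]
  root=475
After append 49 (leaves=[45, 56, 12, 20, 99, 49]):
  L0: [45, 56, 12, 20, 99, 49]
  L1: h(45,56)=(45*31+56)%997=454 h(12,20)=(12*31+20)%997=392 h(99,49)=(99*31+49)%997=127 -> [454, 392, 127]
  L2: h(454,392)=(454*31+392)%997=508 h(127,127)=(127*31+127)%997=76 -> [508, 76]
  L3: h(508,76)=(508*31+76)%997=869 -> [869]
  root=869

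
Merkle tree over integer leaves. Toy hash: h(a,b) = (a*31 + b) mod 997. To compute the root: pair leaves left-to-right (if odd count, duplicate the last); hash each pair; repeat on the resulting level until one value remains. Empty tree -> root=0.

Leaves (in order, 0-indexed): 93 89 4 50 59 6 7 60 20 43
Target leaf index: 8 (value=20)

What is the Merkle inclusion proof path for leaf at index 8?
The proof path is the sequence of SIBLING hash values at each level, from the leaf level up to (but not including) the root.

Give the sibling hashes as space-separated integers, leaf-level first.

L0 (leaves): [93, 89, 4, 50, 59, 6, 7, 60, 20, 43], target index=8
L1: h(93,89)=(93*31+89)%997=978 [pair 0] h(4,50)=(4*31+50)%997=174 [pair 1] h(59,6)=(59*31+6)%997=838 [pair 2] h(7,60)=(7*31+60)%997=277 [pair 3] h(20,43)=(20*31+43)%997=663 [pair 4] -> [978, 174, 838, 277, 663]
  Sibling for proof at L0: 43
L2: h(978,174)=(978*31+174)%997=582 [pair 0] h(838,277)=(838*31+277)%997=333 [pair 1] h(663,663)=(663*31+663)%997=279 [pair 2] -> [582, 333, 279]
  Sibling for proof at L1: 663
L3: h(582,333)=(582*31+333)%997=429 [pair 0] h(279,279)=(279*31+279)%997=952 [pair 1] -> [429, 952]
  Sibling for proof at L2: 279
L4: h(429,952)=(429*31+952)%997=293 [pair 0] -> [293]
  Sibling for proof at L3: 429
Root: 293
Proof path (sibling hashes from leaf to root): [43, 663, 279, 429]

Answer: 43 663 279 429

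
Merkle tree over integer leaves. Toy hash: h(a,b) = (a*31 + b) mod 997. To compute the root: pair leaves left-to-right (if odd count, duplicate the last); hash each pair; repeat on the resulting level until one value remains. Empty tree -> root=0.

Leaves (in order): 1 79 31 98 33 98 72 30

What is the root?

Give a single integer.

L0: [1, 79, 31, 98, 33, 98, 72, 30]
L1: h(1,79)=(1*31+79)%997=110 h(31,98)=(31*31+98)%997=62 h(33,98)=(33*31+98)%997=124 h(72,30)=(72*31+30)%997=268 -> [110, 62, 124, 268]
L2: h(110,62)=(110*31+62)%997=481 h(124,268)=(124*31+268)%997=124 -> [481, 124]
L3: h(481,124)=(481*31+124)%997=80 -> [80]

Answer: 80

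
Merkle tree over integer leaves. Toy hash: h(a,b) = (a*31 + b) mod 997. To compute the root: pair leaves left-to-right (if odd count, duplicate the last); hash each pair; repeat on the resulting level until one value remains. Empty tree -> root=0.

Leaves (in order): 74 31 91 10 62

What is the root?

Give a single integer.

L0: [74, 31, 91, 10, 62]
L1: h(74,31)=(74*31+31)%997=331 h(91,10)=(91*31+10)%997=837 h(62,62)=(62*31+62)%997=987 -> [331, 837, 987]
L2: h(331,837)=(331*31+837)%997=131 h(987,987)=(987*31+987)%997=677 -> [131, 677]
L3: h(131,677)=(131*31+677)%997=750 -> [750]

Answer: 750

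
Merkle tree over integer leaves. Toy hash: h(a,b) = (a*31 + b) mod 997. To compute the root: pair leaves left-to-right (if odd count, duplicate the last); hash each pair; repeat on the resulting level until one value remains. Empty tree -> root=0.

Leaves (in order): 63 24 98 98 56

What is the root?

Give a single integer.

Answer: 637

Derivation:
L0: [63, 24, 98, 98, 56]
L1: h(63,24)=(63*31+24)%997=980 h(98,98)=(98*31+98)%997=145 h(56,56)=(56*31+56)%997=795 -> [980, 145, 795]
L2: h(980,145)=(980*31+145)%997=615 h(795,795)=(795*31+795)%997=515 -> [615, 515]
L3: h(615,515)=(615*31+515)%997=637 -> [637]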